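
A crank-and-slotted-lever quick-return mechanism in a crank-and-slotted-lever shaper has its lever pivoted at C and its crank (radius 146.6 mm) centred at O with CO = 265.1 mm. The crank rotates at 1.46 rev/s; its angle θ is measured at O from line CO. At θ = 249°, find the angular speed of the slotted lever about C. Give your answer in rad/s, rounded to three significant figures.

ω = 9.173 rad/s (from 1.46 rev/s).
Crank pin A relative to C: A = (d + r cosθ, r sinθ); lever angle φ = atan2(r sinθ, d + r cosθ).
Differentiating tanφ: φ̇ = rω(d cosθ + r)/(d² + r² + 2dr cosθ).
d² + r² + 2dr cosθ = |CA|² = 0.0639146 m²;  d cosθ + r = +0.051597 m.
|ω_lever| = |0.1466·9.173·+0.051597| / 0.0639146 = 1.0856 rad/s.

1.09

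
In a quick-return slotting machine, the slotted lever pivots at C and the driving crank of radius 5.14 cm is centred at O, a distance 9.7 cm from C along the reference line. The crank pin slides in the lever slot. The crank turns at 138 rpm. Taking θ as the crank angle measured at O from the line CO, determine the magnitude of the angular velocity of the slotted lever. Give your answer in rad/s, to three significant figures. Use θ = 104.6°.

2.10

ω = 14.45 rad/s (from 138 rpm).
Crank pin A relative to C: A = (d + r cosθ, r sinθ); lever angle φ = atan2(r sinθ, d + r cosθ).
Differentiating tanφ: φ̇ = rω(d cosθ + r)/(d² + r² + 2dr cosθ).
d² + r² + 2dr cosθ = |CA|² = 0.00953743 m²;  d cosθ + r = +0.026949 m.
|ω_lever| = |0.0514·14.45·+0.026949| / 0.00953743 = 2.0989 rad/s.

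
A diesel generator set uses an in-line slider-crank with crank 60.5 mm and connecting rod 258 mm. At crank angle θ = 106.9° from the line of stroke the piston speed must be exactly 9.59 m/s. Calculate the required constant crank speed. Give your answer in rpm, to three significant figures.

For an in-line slider-crank, |v_piston| = rω|sinθ|·[1 + r cosθ/√(L² − r² sin²θ)].
With r = 0.0605 m, L = 0.258 m, θ = 106.9°: the bracketed kinematic factor |dx/dθ| = 0.053838 m.
ω = v/|dx/dθ| = 9.59/0.053838 = 178.13 rad/s.
N = 60ω/(2π) = 1701 rpm.

1700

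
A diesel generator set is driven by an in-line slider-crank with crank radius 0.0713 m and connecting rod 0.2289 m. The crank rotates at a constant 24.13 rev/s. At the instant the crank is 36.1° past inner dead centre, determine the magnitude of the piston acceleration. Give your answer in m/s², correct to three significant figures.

1490

ω = 2π·24.1 = 151.6 rad/s
x(θ) = r cosθ + √(L² − r² sin²θ); with ω constant, a = ω²·d²x/dθ².
d²x/dθ² = −r cosθ − r²(cos2θ)/√u − r⁴ sin²2θ/(4u^{3/2}),  u = L² − r² sin²θ = 0.0506304 m².
Substituting r = 0.0713 m, L = 0.2289 m, θ = 36.1°: d²x/dθ² = -0.06503 m.
a = ω²·d²x/dθ² = (151.6)²·(-0.06503) = -1494.8 m/s²;  |a| = 1494.8 m/s².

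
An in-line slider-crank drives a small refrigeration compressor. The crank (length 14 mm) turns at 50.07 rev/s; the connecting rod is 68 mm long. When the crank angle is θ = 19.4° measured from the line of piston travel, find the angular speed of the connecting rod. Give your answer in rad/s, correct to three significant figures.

61.2

ω = 314.6 rad/s (converted from 50.07 rev/s).
The rod makes angle φ with the slider axis where L sinφ = r sinθ; differentiating, L cosφ·φ̇ = r ω cosθ.
L cosφ = √(L² − r² sin²θ) = 0.067841 m.
|ω_rod| = r ω |cosθ| / √(L² − r² sin²θ) = 0.014·314.6·0.94322/0.067841 = 61.236 rad/s.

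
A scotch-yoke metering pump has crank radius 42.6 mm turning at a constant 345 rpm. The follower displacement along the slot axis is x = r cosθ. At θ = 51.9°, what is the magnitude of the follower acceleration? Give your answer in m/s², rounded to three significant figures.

34.3

ω = 36.13 rad/s (from 345 rpm).
x = r cosθ ⇒ ẍ = −rω² cosθ (ω constant).
|a| = rω²|cosθ| = 0.0426·(36.13)²·|cos 51.9°| = 34.31 m/s².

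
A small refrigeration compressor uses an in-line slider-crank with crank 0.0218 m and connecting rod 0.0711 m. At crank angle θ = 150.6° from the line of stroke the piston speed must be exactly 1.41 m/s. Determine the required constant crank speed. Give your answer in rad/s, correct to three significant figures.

For an in-line slider-crank, |v_piston| = rω|sinθ|·[1 + r cosθ/√(L² − r² sin²θ)].
With r = 0.0218 m, L = 0.0711 m, θ = 150.6°: the bracketed kinematic factor |dx/dθ| = 0.0078101 m.
ω = v/|dx/dθ| = 1.41/0.0078101 = 180.54 rad/s.

181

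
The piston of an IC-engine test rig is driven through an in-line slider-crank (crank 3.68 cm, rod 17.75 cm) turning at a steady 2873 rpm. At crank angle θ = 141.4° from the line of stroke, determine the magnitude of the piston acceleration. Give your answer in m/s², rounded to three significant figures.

2440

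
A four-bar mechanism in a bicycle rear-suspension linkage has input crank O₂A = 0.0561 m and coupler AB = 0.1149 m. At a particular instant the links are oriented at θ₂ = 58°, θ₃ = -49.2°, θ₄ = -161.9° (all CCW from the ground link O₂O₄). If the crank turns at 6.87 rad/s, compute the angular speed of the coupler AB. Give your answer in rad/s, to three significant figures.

2.33

ω₂ = 6.87 rad/s
Differentiating the loop-closure r₂e^{iθ₂}+r₃e^{iθ₃}=r₁+r₄e^{iθ₄} gives r₂ω₂e^{iθ₂}+r₃ω₃e^{iθ₃}=r₄ω₄e^{iθ₄}.
Eliminating the other unknown: ω₃ = r₂ω₂ sin(θ₄−θ₂) / [r₃ sin(θ₃−θ₄)].
Numerator sine = +0.64145; denominator sine = +0.92254.
Result = 0.0561·6.87·(+0.64145) / (0.1149·(+0.92254)) = +2.3323 rad/s; magnitude 2.3323 rad/s.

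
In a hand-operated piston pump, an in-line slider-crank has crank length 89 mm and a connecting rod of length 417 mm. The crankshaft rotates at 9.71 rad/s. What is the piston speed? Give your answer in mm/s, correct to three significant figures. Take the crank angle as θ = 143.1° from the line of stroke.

430

ω = 9.71 rad/s
For an in-line slider-crank, x = r cosθ + √(L² − r² sin²θ), so v = −rω sinθ·[1 + r cosθ/√(L² − r² sin²θ)].
With r = 0.089 m, L = 0.417 m, θ = 143.1°: √(L² − r² sin²θ) = 0.41356 m.
v = −0.089·9.71·0.60042·[1 + 0.089·-0.79968/0.41356] = -0.42958 m/s.
|v| = 0.42958 m/s = 429.58 mm/s.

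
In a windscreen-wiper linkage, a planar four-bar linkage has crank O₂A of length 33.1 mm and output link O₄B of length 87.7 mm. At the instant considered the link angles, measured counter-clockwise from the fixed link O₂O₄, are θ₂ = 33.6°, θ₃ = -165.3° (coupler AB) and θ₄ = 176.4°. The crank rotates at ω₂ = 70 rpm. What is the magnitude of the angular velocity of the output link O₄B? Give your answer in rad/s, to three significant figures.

2.85

ω₂ = 7.33 rad/s (from 70 rpm).
Differentiating the loop-closure r₂e^{iθ₂}+r₃e^{iθ₃}=r₁+r₄e^{iθ₄} gives r₂ω₂e^{iθ₂}+r₃ω₃e^{iθ₃}=r₄ω₄e^{iθ₄}.
Eliminating the other unknown: ω₄ = r₂ω₂ sin(θ₂−θ₃) / [r₄ sin(θ₄−θ₃)].
Numerator sine = -0.32392; denominator sine = -0.31399.
Result = 0.0331·7.33·(-0.32392) / (0.0877·(-0.31399)) = +2.8541 rad/s; magnitude 2.8541 rad/s.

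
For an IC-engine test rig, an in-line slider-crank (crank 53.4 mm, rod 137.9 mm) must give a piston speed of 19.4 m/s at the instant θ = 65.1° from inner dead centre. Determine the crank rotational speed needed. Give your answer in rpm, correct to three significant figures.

For an in-line slider-crank, |v_piston| = rω|sinθ|·[1 + r cosθ/√(L² − r² sin²θ)].
With r = 0.0534 m, L = 0.1379 m, θ = 65.1°: the bracketed kinematic factor |dx/dθ| = 0.056871 m.
ω = v/|dx/dθ| = 19.4/0.056871 = 341.13 rad/s.
N = 60ω/(2π) = 3257.5 rpm.

3260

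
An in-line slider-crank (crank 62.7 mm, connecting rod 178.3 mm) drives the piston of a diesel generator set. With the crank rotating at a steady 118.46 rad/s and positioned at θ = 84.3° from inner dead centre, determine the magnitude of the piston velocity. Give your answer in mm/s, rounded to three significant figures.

7670

ω = 118.5 rad/s
For an in-line slider-crank, x = r cosθ + √(L² − r² sin²θ), so v = −rω sinθ·[1 + r cosθ/√(L² − r² sin²θ)].
With r = 0.0627 m, L = 0.1783 m, θ = 84.3°: √(L² − r² sin²θ) = 0.16703 m.
v = −0.0627·118.5·0.99506·[1 + 0.0627·0.09932/0.16703] = -7.6663 m/s.
|v| = 7.6663 m/s = 7666.3 mm/s.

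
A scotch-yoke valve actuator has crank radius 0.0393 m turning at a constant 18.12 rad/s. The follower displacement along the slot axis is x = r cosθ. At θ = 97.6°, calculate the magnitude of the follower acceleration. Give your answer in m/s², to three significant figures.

1.71

ω = 18.12 rad/s
x = r cosθ ⇒ ẍ = −rω² cosθ (ω constant).
|a| = rω²|cosθ| = 0.0393·(18.12)²·|cos 97.6°| = 1.7066 m/s².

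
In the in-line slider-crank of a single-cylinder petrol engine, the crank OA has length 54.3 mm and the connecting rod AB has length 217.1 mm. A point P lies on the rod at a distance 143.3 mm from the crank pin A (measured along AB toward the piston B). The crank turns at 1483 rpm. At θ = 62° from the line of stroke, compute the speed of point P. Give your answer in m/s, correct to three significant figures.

8.15

ω = 155.3 rad/s.  Crank-pin speed |V_A| = rω = 8.4328 m/s, perpendicular to OA.
Rod angle: sinφ = −(r/L) sinθ ⇒ φ = -12.758°; ω_rod = −rω cosθ/√(L²−r²sin²θ) = -18.697 rad/s.
V_P = V_A + ω_rod × AP, with AP = 0.1433 m along the rod.
Components: V_Px = −rω sinθ − a·ω_rod·sinφ = -8.0374 m/s;  V_Py = rω cosθ + a·ω_rod·cosφ = +1.3458 m/s.
|V_P| = √(V_Px² + V_Py²) = 8.1493 m/s.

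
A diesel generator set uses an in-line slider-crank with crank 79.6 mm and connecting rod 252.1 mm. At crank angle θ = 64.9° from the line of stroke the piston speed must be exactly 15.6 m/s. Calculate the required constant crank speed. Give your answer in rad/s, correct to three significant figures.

For an in-line slider-crank, |v_piston| = rω|sinθ|·[1 + r cosθ/√(L² − r² sin²θ)].
With r = 0.0796 m, L = 0.2521 m, θ = 64.9°: the bracketed kinematic factor |dx/dθ| = 0.082159 m.
ω = v/|dx/dθ| = 15.6/0.082159 = 189.88 rad/s.

190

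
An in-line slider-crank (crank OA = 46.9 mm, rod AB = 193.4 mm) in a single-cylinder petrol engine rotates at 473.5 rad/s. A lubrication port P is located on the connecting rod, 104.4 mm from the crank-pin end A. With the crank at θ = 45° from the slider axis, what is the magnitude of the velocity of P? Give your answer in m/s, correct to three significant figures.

18.6

ω = 473.5 rad/s.  Crank-pin speed |V_A| = rω = 22.207 m/s, perpendicular to OA.
Rod angle: sinφ = −(r/L) sinθ ⇒ φ = -9.874°; ω_rod = −rω cosθ/√(L²−r²sin²θ) = -82.414 rad/s.
V_P = V_A + ω_rod × AP, with AP = 0.1044 m along the rod.
Components: V_Px = −rω sinθ − a·ω_rod·sinφ = -17.178 m/s;  V_Py = rω cosθ + a·ω_rod·cosφ = +7.2262 m/s.
|V_P| = √(V_Px² + V_Py²) = 18.636 m/s.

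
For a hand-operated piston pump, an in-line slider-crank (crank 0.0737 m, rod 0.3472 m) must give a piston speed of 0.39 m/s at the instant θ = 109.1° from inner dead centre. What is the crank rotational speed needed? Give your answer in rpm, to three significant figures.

57.6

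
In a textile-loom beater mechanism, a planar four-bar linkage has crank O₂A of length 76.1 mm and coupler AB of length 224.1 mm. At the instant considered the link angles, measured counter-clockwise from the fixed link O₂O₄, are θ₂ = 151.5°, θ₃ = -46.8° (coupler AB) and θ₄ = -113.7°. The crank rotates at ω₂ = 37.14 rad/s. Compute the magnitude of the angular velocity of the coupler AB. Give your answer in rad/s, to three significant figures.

ω₂ = 37.14 rad/s
Differentiating the loop-closure r₂e^{iθ₂}+r₃e^{iθ₃}=r₁+r₄e^{iθ₄} gives r₂ω₂e^{iθ₂}+r₃ω₃e^{iθ₃}=r₄ω₄e^{iθ₄}.
Eliminating the other unknown: ω₃ = r₂ω₂ sin(θ₄−θ₂) / [r₃ sin(θ₃−θ₄)].
Numerator sine = +0.99649; denominator sine = +0.91982.
Result = 0.0761·37.14·(+0.99649) / (0.2241·(+0.91982)) = +13.663 rad/s; magnitude 13.663 rad/s.

13.7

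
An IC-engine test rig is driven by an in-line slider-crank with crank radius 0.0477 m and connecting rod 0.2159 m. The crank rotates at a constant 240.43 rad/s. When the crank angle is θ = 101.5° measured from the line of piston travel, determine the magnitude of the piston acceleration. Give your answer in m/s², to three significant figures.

1120

ω = 240.4 rad/s
x(θ) = r cosθ + √(L² − r² sin²θ); with ω constant, a = ω²·d²x/dθ².
d²x/dθ² = −r cosθ − r²(cos2θ)/√u − r⁴ sin²2θ/(4u^{3/2}),  u = L² − r² sin²θ = 0.044428 m².
Substituting r = 0.0477 m, L = 0.2159 m, θ = 101.5°: d²x/dθ² = +0.019425 m.
a = ω²·d²x/dθ² = (240.4)²·(+0.019425) = +1122.9 m/s²;  |a| = 1122.9 m/s².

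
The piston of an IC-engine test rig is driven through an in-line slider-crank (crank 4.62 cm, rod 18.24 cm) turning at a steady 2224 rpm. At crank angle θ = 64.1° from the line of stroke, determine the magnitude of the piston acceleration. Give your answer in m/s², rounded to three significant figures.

698

ω = 2π·2224/60 = 232.9 rad/s
x(θ) = r cosθ + √(L² − r² sin²θ); with ω constant, a = ω²·d²x/dθ².
d²x/dθ² = −r cosθ − r²(cos2θ)/√u − r⁴ sin²2θ/(4u^{3/2}),  u = L² − r² sin²θ = 0.0315426 m².
Substituting r = 0.0462 m, L = 0.1824 m, θ = 64.1°: d²x/dθ² = -0.012874 m.
a = ω²·d²x/dθ² = (232.9)²·(-0.012874) = -698.28 m/s²;  |a| = 698.28 m/s².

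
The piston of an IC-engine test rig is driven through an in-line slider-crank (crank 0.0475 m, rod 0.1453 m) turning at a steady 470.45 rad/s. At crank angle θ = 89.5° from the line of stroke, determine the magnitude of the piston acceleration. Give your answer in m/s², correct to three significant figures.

3540

ω = 470.4 rad/s
x(θ) = r cosθ + √(L² − r² sin²θ); with ω constant, a = ω²·d²x/dθ².
d²x/dθ² = −r cosθ − r²(cos2θ)/√u − r⁴ sin²2θ/(4u^{3/2}),  u = L² − r² sin²θ = 0.018856 m².
Substituting r = 0.0475 m, L = 0.1453 m, θ = 89.5°: d²x/dθ² = +0.016014 m.
a = ω²·d²x/dθ² = (470.4)²·(+0.016014) = +3544.2 m/s²;  |a| = 3544.2 m/s².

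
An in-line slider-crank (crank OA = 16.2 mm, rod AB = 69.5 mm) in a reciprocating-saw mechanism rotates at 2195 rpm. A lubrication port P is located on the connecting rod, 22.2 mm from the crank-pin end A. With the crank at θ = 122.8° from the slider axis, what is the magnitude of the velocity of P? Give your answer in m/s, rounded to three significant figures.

3.30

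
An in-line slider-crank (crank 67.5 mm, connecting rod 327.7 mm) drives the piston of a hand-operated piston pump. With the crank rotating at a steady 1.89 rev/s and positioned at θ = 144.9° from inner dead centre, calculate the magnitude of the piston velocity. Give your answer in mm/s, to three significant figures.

383

ω = 2π·1.89 = 11.88 rad/s
For an in-line slider-crank, x = r cosθ + √(L² − r² sin²θ), so v = −rω sinθ·[1 + r cosθ/√(L² − r² sin²θ)].
With r = 0.0675 m, L = 0.3277 m, θ = 144.9°: √(L² − r² sin²θ) = 0.32539 m.
v = −0.0675·11.88·0.57501·[1 + 0.0675·-0.81815/0.32539] = -0.38269 m/s.
|v| = 0.38269 m/s = 382.69 mm/s.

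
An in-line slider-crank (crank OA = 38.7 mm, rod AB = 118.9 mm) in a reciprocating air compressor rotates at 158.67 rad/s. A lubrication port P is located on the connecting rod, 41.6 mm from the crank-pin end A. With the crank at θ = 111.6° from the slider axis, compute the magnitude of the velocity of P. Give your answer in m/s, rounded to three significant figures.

5.65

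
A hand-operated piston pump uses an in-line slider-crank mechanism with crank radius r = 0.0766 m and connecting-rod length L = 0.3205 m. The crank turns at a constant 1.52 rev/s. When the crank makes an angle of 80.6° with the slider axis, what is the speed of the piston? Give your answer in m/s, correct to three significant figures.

ω = 2π·1.52 = 9.55 rad/s
For an in-line slider-crank, x = r cosθ + √(L² − r² sin²θ), so v = −rω sinθ·[1 + r cosθ/√(L² − r² sin²θ)].
With r = 0.0766 m, L = 0.3205 m, θ = 80.6°: √(L² − r² sin²θ) = 0.31146 m.
v = −0.0766·9.55·0.98657·[1 + 0.0766·0.16333/0.31146] = -0.75073 m/s.
|v| = 0.75073 m/s.

0.751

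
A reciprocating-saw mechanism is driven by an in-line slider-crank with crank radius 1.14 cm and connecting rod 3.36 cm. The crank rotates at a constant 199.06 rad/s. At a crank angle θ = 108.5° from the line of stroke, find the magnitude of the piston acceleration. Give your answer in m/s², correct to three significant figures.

ω = 199.1 rad/s
x(θ) = r cosθ + √(L² − r² sin²θ); with ω constant, a = ω²·d²x/dθ².
d²x/dθ² = −r cosθ − r²(cos2θ)/√u − r⁴ sin²2θ/(4u^{3/2}),  u = L² − r² sin²θ = 0.00101208 m².
Substituting r = 0.0114 m, L = 0.0336 m, θ = 108.5°: d²x/dθ² = +0.0068323 m.
a = ω²·d²x/dθ² = (199.1)²·(+0.0068323) = +270.73 m/s²;  |a| = 270.73 m/s².

271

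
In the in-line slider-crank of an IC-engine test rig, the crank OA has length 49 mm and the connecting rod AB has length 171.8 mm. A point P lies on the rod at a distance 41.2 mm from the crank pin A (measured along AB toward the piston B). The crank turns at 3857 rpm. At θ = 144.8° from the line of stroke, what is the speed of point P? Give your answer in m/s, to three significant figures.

16.3

ω = 403.9 rad/s.  Crank-pin speed |V_A| = rω = 19.791 m/s, perpendicular to OA.
Rod angle: sinφ = −(r/L) sinθ ⇒ φ = -9.463°; ω_rod = −rω cosθ/√(L²−r²sin²θ) = +95.433 rad/s.
V_P = V_A + ω_rod × AP, with AP = 0.0412 m along the rod.
Components: V_Px = −rω sinθ − a·ω_rod·sinφ = -10.762 m/s;  V_Py = rω cosθ + a·ω_rod·cosφ = -12.294 m/s.
|V_P| = √(V_Px² + V_Py²) = 16.339 m/s.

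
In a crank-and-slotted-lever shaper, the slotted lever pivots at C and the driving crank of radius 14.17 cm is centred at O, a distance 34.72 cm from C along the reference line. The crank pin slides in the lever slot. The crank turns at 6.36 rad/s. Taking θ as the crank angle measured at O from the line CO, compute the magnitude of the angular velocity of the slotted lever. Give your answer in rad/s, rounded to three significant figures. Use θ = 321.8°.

ω = 6.36 rad/s
Crank pin A relative to C: A = (d + r cosθ, r sinθ); lever angle φ = atan2(r sinθ, d + r cosθ).
Differentiating tanφ: φ̇ = rω(d cosθ + r)/(d² + r² + 2dr cosθ).
d² + r² + 2dr cosθ = |CA|² = 0.217952 m²;  d cosθ + r = +0.41455 m.
|ω_lever| = |0.1417·6.36·+0.41455| / 0.217952 = 1.7141 rad/s.

1.71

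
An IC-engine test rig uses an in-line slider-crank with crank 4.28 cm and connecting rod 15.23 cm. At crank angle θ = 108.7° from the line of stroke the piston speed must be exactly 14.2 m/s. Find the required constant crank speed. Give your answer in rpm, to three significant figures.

3690

For an in-line slider-crank, |v_piston| = rω|sinθ|·[1 + r cosθ/√(L² − r² sin²θ)].
With r = 0.0428 m, L = 0.1523 m, θ = 108.7°: the bracketed kinematic factor |dx/dθ| = 0.036751 m.
ω = v/|dx/dθ| = 14.2/0.036751 = 386.38 rad/s.
N = 60ω/(2π) = 3689.7 rpm.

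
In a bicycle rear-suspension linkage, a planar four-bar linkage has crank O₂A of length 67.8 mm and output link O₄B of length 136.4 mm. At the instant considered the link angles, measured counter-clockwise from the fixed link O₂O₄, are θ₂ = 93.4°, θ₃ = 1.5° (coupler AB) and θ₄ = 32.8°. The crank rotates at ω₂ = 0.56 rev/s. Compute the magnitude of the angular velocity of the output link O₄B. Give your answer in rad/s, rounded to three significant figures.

3.36

ω₂ = 3.519 rad/s (from 0.56 rev/s).
Differentiating the loop-closure r₂e^{iθ₂}+r₃e^{iθ₃}=r₁+r₄e^{iθ₄} gives r₂ω₂e^{iθ₂}+r₃ω₃e^{iθ₃}=r₄ω₄e^{iθ₄}.
Eliminating the other unknown: ω₄ = r₂ω₂ sin(θ₂−θ₃) / [r₄ sin(θ₄−θ₃)].
Numerator sine = +0.99945; denominator sine = +0.51952.
Result = 0.0678·3.519·(+0.99945) / (0.1364·(+0.51952)) = +3.3647 rad/s; magnitude 3.3647 rad/s.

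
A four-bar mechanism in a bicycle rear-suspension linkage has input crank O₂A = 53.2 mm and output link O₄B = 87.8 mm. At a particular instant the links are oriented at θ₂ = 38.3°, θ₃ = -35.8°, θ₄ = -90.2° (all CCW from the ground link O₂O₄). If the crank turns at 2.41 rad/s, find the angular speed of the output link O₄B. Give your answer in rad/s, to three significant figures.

1.73

ω₂ = 2.41 rad/s
Differentiating the loop-closure r₂e^{iθ₂}+r₃e^{iθ₃}=r₁+r₄e^{iθ₄} gives r₂ω₂e^{iθ₂}+r₃ω₃e^{iθ₃}=r₄ω₄e^{iθ₄}.
Eliminating the other unknown: ω₄ = r₂ω₂ sin(θ₂−θ₃) / [r₄ sin(θ₄−θ₃)].
Numerator sine = +0.96174; denominator sine = -0.81310.
Result = 0.0532·2.41·(+0.96174) / (0.0878·(-0.81310)) = -1.7272 rad/s; magnitude 1.7272 rad/s.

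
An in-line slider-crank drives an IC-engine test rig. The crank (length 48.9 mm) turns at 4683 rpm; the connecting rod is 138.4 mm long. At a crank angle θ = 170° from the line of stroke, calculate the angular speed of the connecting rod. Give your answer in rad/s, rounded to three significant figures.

ω = 490.4 rad/s (converted from 4683 rpm).
The rod makes angle φ with the slider axis where L sinφ = r sinθ; differentiating, L cosφ·φ̇ = r ω cosθ.
L cosφ = √(L² − r² sin²θ) = 0.13814 m.
|ω_rod| = r ω |cosθ| / √(L² − r² sin²θ) = 0.0489·490.4·0.98481/0.13814 = 170.96 rad/s.

171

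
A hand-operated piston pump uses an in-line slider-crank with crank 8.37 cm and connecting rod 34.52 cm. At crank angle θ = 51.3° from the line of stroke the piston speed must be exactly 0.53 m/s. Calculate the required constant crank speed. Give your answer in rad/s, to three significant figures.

For an in-line slider-crank, |v_piston| = rω|sinθ|·[1 + r cosθ/√(L² − r² sin²θ)].
With r = 0.0837 m, L = 0.3452 m, θ = 51.3°: the bracketed kinematic factor |dx/dθ| = 0.075407 m.
ω = v/|dx/dθ| = 0.53/0.075407 = 7.0285 rad/s.

7.03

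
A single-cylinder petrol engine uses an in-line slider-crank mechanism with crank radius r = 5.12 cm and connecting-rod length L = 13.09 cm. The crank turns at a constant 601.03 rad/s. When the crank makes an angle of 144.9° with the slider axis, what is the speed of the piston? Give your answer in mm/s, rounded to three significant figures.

11900

ω = 601 rad/s
For an in-line slider-crank, x = r cosθ + √(L² − r² sin²θ), so v = −rω sinθ·[1 + r cosθ/√(L² − r² sin²θ)].
With r = 0.0512 m, L = 0.1309 m, θ = 144.9°: √(L² − r² sin²θ) = 0.12755 m.
v = −0.0512·601·0.57501·[1 + 0.0512·-0.81815/0.12755] = -11.883 m/s.
|v| = 11.883 m/s = 11883 mm/s.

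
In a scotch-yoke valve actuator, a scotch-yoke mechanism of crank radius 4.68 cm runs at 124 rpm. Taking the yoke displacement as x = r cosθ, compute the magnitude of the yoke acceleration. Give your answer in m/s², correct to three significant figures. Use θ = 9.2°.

7.79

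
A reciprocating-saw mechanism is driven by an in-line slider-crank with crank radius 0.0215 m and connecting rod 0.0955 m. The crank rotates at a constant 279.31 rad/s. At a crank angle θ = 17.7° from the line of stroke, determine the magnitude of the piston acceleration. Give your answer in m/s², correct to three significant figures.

1910

ω = 279.3 rad/s
x(θ) = r cosθ + √(L² − r² sin²θ); with ω constant, a = ω²·d²x/dθ².
d²x/dθ² = −r cosθ − r²(cos2θ)/√u − r⁴ sin²2θ/(4u^{3/2}),  u = L² − r² sin²θ = 0.00907752 m².
Substituting r = 0.0215 m, L = 0.0955 m, θ = 17.7°: d²x/dθ² = -0.024458 m.
a = ω²·d²x/dθ² = (279.3)²·(-0.024458) = -1908 m/s²;  |a| = 1908 m/s².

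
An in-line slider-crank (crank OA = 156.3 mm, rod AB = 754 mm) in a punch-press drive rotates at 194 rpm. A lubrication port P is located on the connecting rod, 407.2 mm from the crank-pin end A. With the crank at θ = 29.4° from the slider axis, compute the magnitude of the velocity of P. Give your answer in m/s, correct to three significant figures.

2.13

ω = 20.32 rad/s.  Crank-pin speed |V_A| = rω = 3.1753 m/s, perpendicular to OA.
Rod angle: sinφ = −(r/L) sinθ ⇒ φ = -5.841°; ω_rod = −rω cosθ/√(L²−r²sin²θ) = -3.6881 rad/s.
V_P = V_A + ω_rod × AP, with AP = 0.4072 m along the rod.
Components: V_Px = −rω sinθ − a·ω_rod·sinφ = -1.7116 m/s;  V_Py = rω cosθ + a·ω_rod·cosφ = +1.2724 m/s.
|V_P| = √(V_Px² + V_Py²) = 2.1327 m/s.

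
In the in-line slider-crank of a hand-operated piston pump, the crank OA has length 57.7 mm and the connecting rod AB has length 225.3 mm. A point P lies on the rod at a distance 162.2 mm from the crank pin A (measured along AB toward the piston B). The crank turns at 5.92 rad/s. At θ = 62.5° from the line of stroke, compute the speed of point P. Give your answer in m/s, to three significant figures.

ω = 5.92 rad/s.  Crank-pin speed |V_A| = rω = 0.34158 m/s, perpendicular to OA.
Rod angle: sinφ = −(r/L) sinθ ⇒ φ = -13.130°; ω_rod = −rω cosθ/√(L²−r²sin²θ) = -0.71886 rad/s.
V_P = V_A + ω_rod × AP, with AP = 0.1622 m along the rod.
Components: V_Px = −rω sinθ − a·ω_rod·sinφ = -0.32948 m/s;  V_Py = rω cosθ + a·ω_rod·cosφ = +0.044174 m/s.
|V_P| = √(V_Px² + V_Py²) = 0.33242 m/s.

0.332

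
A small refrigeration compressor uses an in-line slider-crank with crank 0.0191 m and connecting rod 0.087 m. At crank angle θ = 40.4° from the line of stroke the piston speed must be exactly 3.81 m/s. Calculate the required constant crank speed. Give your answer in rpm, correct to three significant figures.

For an in-line slider-crank, |v_piston| = rω|sinθ|·[1 + r cosθ/√(L² − r² sin²θ)].
With r = 0.0191 m, L = 0.087 m, θ = 40.4°: the bracketed kinematic factor |dx/dθ| = 0.01447 m.
ω = v/|dx/dθ| = 3.81/0.01447 = 263.3 rad/s.
N = 60ω/(2π) = 2514.4 rpm.

2510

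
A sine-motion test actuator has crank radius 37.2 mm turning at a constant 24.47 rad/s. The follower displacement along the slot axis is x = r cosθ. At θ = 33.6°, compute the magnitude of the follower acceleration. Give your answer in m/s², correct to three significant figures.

18.6

ω = 24.47 rad/s
x = r cosθ ⇒ ẍ = −rω² cosθ (ω constant).
|a| = rω²|cosθ| = 0.0372·(24.47)²·|cos 33.6°| = 18.553 m/s².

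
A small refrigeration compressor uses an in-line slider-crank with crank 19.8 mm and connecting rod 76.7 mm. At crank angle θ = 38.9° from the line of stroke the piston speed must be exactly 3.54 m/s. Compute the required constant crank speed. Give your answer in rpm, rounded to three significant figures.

2260

For an in-line slider-crank, |v_piston| = rω|sinθ|·[1 + r cosθ/√(L² − r² sin²θ)].
With r = 0.0198 m, L = 0.0767 m, θ = 38.9°: the bracketed kinematic factor |dx/dθ| = 0.014965 m.
ω = v/|dx/dθ| = 3.54/0.014965 = 236.55 rad/s.
N = 60ω/(2π) = 2258.9 rpm.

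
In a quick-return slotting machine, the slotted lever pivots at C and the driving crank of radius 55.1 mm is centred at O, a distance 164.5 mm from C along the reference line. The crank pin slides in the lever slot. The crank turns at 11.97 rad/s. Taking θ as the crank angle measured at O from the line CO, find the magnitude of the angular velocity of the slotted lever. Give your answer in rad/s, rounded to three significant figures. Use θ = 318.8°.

2.70

ω = 11.97 rad/s
Crank pin A relative to C: A = (d + r cosθ, r sinθ); lever angle φ = atan2(r sinθ, d + r cosθ).
Differentiating tanφ: φ̇ = rω(d cosθ + r)/(d² + r² + 2dr cosθ).
d² + r² + 2dr cosθ = |CA|² = 0.043736 m²;  d cosθ + r = +0.17887 m.
|ω_lever| = |0.0551·11.97·+0.17887| / 0.043736 = 2.6974 rad/s.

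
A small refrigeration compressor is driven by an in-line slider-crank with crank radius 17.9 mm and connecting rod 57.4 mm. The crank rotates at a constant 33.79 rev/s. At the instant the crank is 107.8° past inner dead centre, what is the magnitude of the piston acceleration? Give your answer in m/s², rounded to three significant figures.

ω = 2π·33.8 = 212.3 rad/s
x(θ) = r cosθ + √(L² − r² sin²θ); with ω constant, a = ω²·d²x/dθ².
d²x/dθ² = −r cosθ − r²(cos2θ)/√u − r⁴ sin²2θ/(4u^{3/2}),  u = L² − r² sin²θ = 0.00300429 m².
Substituting r = 0.0179 m, L = 0.0574 m, θ = 107.8°: d²x/dθ² = +0.010172 m.
a = ω²·d²x/dθ² = (212.3)²·(+0.010172) = +458.51 m/s²;  |a| = 458.51 m/s².

459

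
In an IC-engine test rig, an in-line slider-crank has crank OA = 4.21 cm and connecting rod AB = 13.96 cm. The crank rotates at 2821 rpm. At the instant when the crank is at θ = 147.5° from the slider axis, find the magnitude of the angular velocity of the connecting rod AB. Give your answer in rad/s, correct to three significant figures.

76.1

ω = 295.4 rad/s (converted from 2821 rpm).
The rod makes angle φ with the slider axis where L sinφ = r sinθ; differentiating, L cosφ·φ̇ = r ω cosθ.
L cosφ = √(L² − r² sin²θ) = 0.13776 m.
|ω_rod| = r ω |cosθ| / √(L² − r² sin²θ) = 0.0421·295.4·0.84339/0.13776 = 76.144 rad/s.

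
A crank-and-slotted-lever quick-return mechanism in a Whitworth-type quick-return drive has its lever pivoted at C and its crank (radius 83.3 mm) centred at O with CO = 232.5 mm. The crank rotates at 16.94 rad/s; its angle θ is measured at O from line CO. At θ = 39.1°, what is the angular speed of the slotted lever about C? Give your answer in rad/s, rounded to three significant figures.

ω = 16.94 rad/s
Crank pin A relative to C: A = (d + r cosθ, r sinθ); lever angle φ = atan2(r sinθ, d + r cosθ).
Differentiating tanφ: φ̇ = rω(d cosθ + r)/(d² + r² + 2dr cosθ).
d² + r² + 2dr cosθ = |CA|² = 0.0910549 m²;  d cosθ + r = +0.26373 m.
|ω_lever| = |0.0833·16.94·+0.26373| / 0.0910549 = 4.0871 rad/s.

4.09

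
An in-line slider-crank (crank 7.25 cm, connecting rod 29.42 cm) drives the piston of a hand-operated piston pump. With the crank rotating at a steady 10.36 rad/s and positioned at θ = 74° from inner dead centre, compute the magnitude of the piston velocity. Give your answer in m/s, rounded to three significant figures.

ω = 10.36 rad/s
For an in-line slider-crank, x = r cosθ + √(L² − r² sin²θ), so v = −rω sinθ·[1 + r cosθ/√(L² − r² sin²θ)].
With r = 0.0725 m, L = 0.2942 m, θ = 74°: √(L² − r² sin²θ) = 0.28583 m.
v = −0.0725·10.36·0.96126·[1 + 0.0725·0.27564/0.28583] = -0.77248 m/s.
|v| = 0.77248 m/s.

0.772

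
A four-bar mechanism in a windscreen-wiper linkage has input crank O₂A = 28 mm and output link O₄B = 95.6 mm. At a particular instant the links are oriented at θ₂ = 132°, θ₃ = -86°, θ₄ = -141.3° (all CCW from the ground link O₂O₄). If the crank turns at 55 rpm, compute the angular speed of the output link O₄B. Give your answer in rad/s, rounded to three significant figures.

ω₂ = 5.76 rad/s (from 55 rpm).
Differentiating the loop-closure r₂e^{iθ₂}+r₃e^{iθ₃}=r₁+r₄e^{iθ₄} gives r₂ω₂e^{iθ₂}+r₃ω₃e^{iθ₃}=r₄ω₄e^{iθ₄}.
Eliminating the other unknown: ω₄ = r₂ω₂ sin(θ₂−θ₃) / [r₄ sin(θ₄−θ₃)].
Numerator sine = -0.61566; denominator sine = -0.82214.
Result = 0.028·5.76·(-0.61566) / (0.0956·(-0.82214)) = +1.2632 rad/s; magnitude 1.2632 rad/s.

1.26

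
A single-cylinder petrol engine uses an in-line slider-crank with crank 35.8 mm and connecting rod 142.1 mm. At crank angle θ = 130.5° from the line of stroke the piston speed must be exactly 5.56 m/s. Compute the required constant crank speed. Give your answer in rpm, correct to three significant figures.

2340

For an in-line slider-crank, |v_piston| = rω|sinθ|·[1 + r cosθ/√(L² − r² sin²θ)].
With r = 0.0358 m, L = 0.1421 m, θ = 130.5°: the bracketed kinematic factor |dx/dθ| = 0.022684 m.
ω = v/|dx/dθ| = 5.56/0.022684 = 245.1 rad/s.
N = 60ω/(2π) = 2340.6 rpm.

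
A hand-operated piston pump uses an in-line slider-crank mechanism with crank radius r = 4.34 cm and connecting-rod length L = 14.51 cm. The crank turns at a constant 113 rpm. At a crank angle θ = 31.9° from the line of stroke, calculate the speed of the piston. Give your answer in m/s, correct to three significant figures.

ω = 2π·113/60 = 11.83 rad/s
For an in-line slider-crank, x = r cosθ + √(L² − r² sin²θ), so v = −rω sinθ·[1 + r cosθ/√(L² − r² sin²θ)].
With r = 0.0434 m, L = 0.1451 m, θ = 31.9°: √(L² − r² sin²θ) = 0.14328 m.
v = −0.0434·11.83·0.52844·[1 + 0.0434·0.84897/0.14328] = -0.34118 m/s.
|v| = 0.34118 m/s.

0.341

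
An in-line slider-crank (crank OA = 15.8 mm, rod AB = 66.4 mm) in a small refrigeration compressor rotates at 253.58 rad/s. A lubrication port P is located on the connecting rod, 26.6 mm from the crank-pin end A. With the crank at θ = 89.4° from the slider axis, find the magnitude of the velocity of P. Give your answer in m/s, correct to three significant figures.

4.01

ω = 253.6 rad/s.  Crank-pin speed |V_A| = rω = 4.0066 m/s, perpendicular to OA.
Rod angle: sinφ = −(r/L) sinθ ⇒ φ = -13.765°; ω_rod = −rω cosθ/√(L²−r²sin²θ) = -0.65055 rad/s.
V_P = V_A + ω_rod × AP, with AP = 0.0266 m along the rod.
Components: V_Px = −rω sinθ − a·ω_rod·sinφ = -4.0105 m/s;  V_Py = rω cosθ + a·ω_rod·cosφ = +0.025148 m/s.
|V_P| = √(V_Px² + V_Py²) = 4.0105 m/s.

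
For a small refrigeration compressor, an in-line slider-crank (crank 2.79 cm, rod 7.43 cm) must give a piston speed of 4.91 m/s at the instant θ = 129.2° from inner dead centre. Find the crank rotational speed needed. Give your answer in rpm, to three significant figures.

2880

For an in-line slider-crank, |v_piston| = rω|sinθ|·[1 + r cosθ/√(L² − r² sin²θ)].
With r = 0.0279 m, L = 0.0743 m, θ = 129.2°: the bracketed kinematic factor |dx/dθ| = 0.016258 m.
ω = v/|dx/dθ| = 4.91/0.016258 = 302.01 rad/s.
N = 60ω/(2π) = 2884 rpm.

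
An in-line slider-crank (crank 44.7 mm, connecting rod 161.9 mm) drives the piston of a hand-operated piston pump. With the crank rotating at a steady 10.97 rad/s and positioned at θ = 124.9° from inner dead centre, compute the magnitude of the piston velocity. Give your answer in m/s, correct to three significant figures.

0.337

ω = 10.97 rad/s
For an in-line slider-crank, x = r cosθ + √(L² − r² sin²θ), so v = −rω sinθ·[1 + r cosθ/√(L² − r² sin²θ)].
With r = 0.0447 m, L = 0.1619 m, θ = 124.9°: √(L² − r² sin²θ) = 0.15769 m.
v = −0.0447·10.97·0.82015·[1 + 0.0447·-0.57215/0.15769] = -0.33695 m/s.
|v| = 0.33695 m/s.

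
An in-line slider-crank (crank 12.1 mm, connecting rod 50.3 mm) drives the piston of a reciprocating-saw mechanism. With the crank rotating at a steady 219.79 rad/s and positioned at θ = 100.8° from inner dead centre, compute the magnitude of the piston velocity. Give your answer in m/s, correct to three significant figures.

2.49

ω = 219.8 rad/s
For an in-line slider-crank, x = r cosθ + √(L² − r² sin²θ), so v = −rω sinθ·[1 + r cosθ/√(L² − r² sin²θ)].
With r = 0.0121 m, L = 0.0503 m, θ = 100.8°: √(L² − r² sin²θ) = 0.048876 m.
v = −0.0121·219.8·0.98229·[1 + 0.0121·-0.18738/0.048876] = -2.4912 m/s.
|v| = 2.4912 m/s.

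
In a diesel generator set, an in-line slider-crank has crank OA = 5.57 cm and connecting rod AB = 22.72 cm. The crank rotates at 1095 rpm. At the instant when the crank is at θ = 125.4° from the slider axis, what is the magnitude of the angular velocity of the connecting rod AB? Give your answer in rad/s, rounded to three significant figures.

ω = 114.7 rad/s (converted from 1095 rpm).
The rod makes angle φ with the slider axis where L sinφ = r sinθ; differentiating, L cosφ·φ̇ = r ω cosθ.
L cosφ = √(L² − r² sin²θ) = 0.22262 m.
|ω_rod| = r ω |cosθ| / √(L² − r² sin²θ) = 0.0557·114.7·0.57928/0.22262 = 16.62 rad/s.

16.6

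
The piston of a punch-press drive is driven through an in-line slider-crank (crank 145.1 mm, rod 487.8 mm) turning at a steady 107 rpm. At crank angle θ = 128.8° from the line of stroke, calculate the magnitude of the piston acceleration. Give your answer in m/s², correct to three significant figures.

ω = 2π·107/60 = 11.21 rad/s
x(θ) = r cosθ + √(L² − r² sin²θ); with ω constant, a = ω²·d²x/dθ².
d²x/dθ² = −r cosθ − r²(cos2θ)/√u − r⁴ sin²2θ/(4u^{3/2}),  u = L² − r² sin²θ = 0.225161 m².
Substituting r = 0.1451 m, L = 0.4878 m, θ = 128.8°: d²x/dθ² = +0.099459 m.
a = ω²·d²x/dθ² = (11.21)²·(+0.099459) = +12.487 m/s²;  |a| = 12.487 m/s².

12.5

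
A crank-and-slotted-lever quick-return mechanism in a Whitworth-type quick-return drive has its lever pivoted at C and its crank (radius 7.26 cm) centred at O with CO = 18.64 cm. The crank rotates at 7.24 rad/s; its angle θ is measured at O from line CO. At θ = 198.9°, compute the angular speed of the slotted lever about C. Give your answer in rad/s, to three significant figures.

ω = 7.24 rad/s
Crank pin A relative to C: A = (d + r cosθ, r sinθ); lever angle φ = atan2(r sinθ, d + r cosθ).
Differentiating tanφ: φ̇ = rω(d cosθ + r)/(d² + r² + 2dr cosθ).
d² + r² + 2dr cosθ = |CA|² = 0.0144097 m²;  d cosθ + r = -0.10375 m.
|ω_lever| = |0.0726·7.24·-0.10375| / 0.0144097 = 3.7845 rad/s.

3.78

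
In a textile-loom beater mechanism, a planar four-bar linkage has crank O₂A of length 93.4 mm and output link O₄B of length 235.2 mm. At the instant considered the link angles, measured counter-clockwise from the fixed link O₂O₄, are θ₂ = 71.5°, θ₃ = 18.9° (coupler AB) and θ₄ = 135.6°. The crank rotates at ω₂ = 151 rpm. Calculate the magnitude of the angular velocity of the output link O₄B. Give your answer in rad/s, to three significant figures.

5.58

ω₂ = 15.81 rad/s (from 151 rpm).
Differentiating the loop-closure r₂e^{iθ₂}+r₃e^{iθ₃}=r₁+r₄e^{iθ₄} gives r₂ω₂e^{iθ₂}+r₃ω₃e^{iθ₃}=r₄ω₄e^{iθ₄}.
Eliminating the other unknown: ω₄ = r₂ω₂ sin(θ₂−θ₃) / [r₄ sin(θ₄−θ₃)].
Numerator sine = +0.79441; denominator sine = +0.89337.
Result = 0.0934·15.81·(+0.79441) / (0.2352·(+0.89337)) = +5.5838 rad/s; magnitude 5.5838 rad/s.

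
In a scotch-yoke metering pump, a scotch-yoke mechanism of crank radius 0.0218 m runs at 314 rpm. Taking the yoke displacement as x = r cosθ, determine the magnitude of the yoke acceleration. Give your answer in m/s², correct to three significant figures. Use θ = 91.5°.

0.617

ω = 32.88 rad/s (from 314 rpm).
x = r cosθ ⇒ ẍ = −rω² cosθ (ω constant).
|a| = rω²|cosθ| = 0.0218·(32.88)²·|cos 91.5°| = 0.61701 m/s².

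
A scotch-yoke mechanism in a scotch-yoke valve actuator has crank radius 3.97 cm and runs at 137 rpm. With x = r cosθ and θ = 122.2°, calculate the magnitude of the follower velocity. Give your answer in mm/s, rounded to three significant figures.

482

ω = 14.35 rad/s (from 137 rpm).
x = r cosθ ⇒ ẋ = −rω sinθ.
|v| = rω|sinθ| = 0.0397·14.35·|sin 122.2°| = 0.48196 m/s = 481.96 mm/s.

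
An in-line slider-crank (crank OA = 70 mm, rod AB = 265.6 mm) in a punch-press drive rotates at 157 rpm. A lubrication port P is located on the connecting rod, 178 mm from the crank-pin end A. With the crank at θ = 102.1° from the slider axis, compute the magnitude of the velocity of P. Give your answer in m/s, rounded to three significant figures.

ω = 16.44 rad/s.  Crank-pin speed |V_A| = rω = 1.1509 m/s, perpendicular to OA.
Rod angle: sinφ = −(r/L) sinθ ⇒ φ = -14.934°; ω_rod = −rω cosθ/√(L²−r²sin²θ) = +0.94005 rad/s.
V_P = V_A + ω_rod × AP, with AP = 0.178 m along the rod.
Components: V_Px = −rω sinθ − a·ω_rod·sinφ = -1.0822 m/s;  V_Py = rω cosθ + a·ω_rod·cosφ = -0.079567 m/s.
|V_P| = √(V_Px² + V_Py²) = 1.0851 m/s.

1.09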